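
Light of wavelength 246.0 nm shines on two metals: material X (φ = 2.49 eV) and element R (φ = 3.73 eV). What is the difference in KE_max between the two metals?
1.2400 eV

Using KE_max = hc/λ - φ for each metal:

Photon energy: E = hc/λ = 5.0400 eV

For material X (φ₁ = 2.49 eV):
KE₁ = E - φ₁ = 5.0400 - 2.49 = 2.5500 eV

For element R (φ₂ = 3.73 eV):
KE₂ = E - φ₂ = 5.0400 - 3.73 = 1.3100 eV

Difference:
ΔKE = KE₁ - KE₂ = 2.5500 - 1.3100 = 1.2400 eV

Note: The difference equals the difference in work functions: 3.73 - 2.49 = 1.24 eV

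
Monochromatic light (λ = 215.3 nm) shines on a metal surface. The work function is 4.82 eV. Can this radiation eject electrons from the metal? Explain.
Yes

For photoemission, the photon energy must exceed the work function.

Photon energy: E = hc/λ = 5.7587 eV
Work function: φ = 4.82 eV

Since E_photon (5.7587 eV) > φ (4.82 eV), photoemission WILL occur.
The threshold wavelength is λ₀ = hc/φ = 257.2 nm.
Since 215.3 nm < 257.2 nm, the light has sufficient energy.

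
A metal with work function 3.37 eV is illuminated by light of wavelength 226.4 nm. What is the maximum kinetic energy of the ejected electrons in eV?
2.1063 eV

Using Einstein's photoelectric equation: KE_max = hf - φ = hc/λ - φ

First, calculate the photon energy:
E_photon = hc/λ = (6.626×10⁻³⁴ J·s)(3×10⁸ m/s) / (226.4×10⁻⁹ m)
E_photon = 5.4763 eV

Then, the maximum kinetic energy:
KE_max = E_photon - φ = 5.4763 eV - 3.37 eV = 2.1063 eV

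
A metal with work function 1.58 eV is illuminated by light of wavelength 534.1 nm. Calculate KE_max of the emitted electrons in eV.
0.7414 eV

Using Einstein's photoelectric equation: KE_max = hf - φ = hc/λ - φ

First, calculate the photon energy:
E_photon = hc/λ = (6.626×10⁻³⁴ J·s)(3×10⁸ m/s) / (534.1×10⁻⁹ m)
E_photon = 2.3214 eV

Then, the maximum kinetic energy:
KE_max = E_photon - φ = 2.3214 eV - 1.58 eV = 0.7414 eV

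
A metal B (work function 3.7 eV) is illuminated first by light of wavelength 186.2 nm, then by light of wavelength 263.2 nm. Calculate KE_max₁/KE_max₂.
2.9275

Using Einstein's equation: KE_max = hc/λ - φ

For λ₁ = 186.2 nm:
E₁ = hc/λ₁ = 6.6587 eV
KE₁ = E₁ - φ = 6.6587 - 3.7 = 2.9587 eV

For λ₂ = 263.2 nm:
E₂ = hc/λ₂ = 4.7106 eV
KE₂ = E₂ - φ = 4.7106 - 3.7 = 1.0106 eV

Ratio: KE₁/KE₂ = 2.9587/1.0106 = 2.9275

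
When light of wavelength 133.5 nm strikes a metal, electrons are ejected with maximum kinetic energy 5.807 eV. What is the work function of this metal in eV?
3.48 eV

From Einstein's photoelectric equation: KE_max = hf - φ = hc/λ - φ

Rearranging for φ:
φ = hc/λ - KE_max

Calculate photon energy:
E_photon = hc/λ = 9.2872 eV

Therefore:
φ = 9.2872 - 5.807 = 3.48 eV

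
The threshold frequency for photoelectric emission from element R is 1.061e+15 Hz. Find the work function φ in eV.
4.39 eV

At the threshold frequency, photon energy equals work function:
φ = hf₀

Calculating:
φ = (6.626×10⁻³⁴ J·s)(1.061e+15 Hz)
φ = 4.39 eV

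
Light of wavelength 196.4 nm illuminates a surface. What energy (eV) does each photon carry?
6.3128 eV

Using E = hf = hc/λ:

E = hc/λ = (6.626×10⁻³⁴ J·s)(3×10⁸ m/s) / (196.4×10⁻⁹ m)
E = 6.3128 eV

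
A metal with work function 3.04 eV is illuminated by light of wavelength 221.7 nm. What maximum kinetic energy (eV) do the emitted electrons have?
2.5524 eV

Using Einstein's photoelectric equation: KE_max = hf - φ = hc/λ - φ

First, calculate the photon energy:
E_photon = hc/λ = (6.626×10⁻³⁴ J·s)(3×10⁸ m/s) / (221.7×10⁻⁹ m)
E_photon = 5.5924 eV

Then, the maximum kinetic energy:
KE_max = E_photon - φ = 5.5924 eV - 3.04 eV = 2.5524 eV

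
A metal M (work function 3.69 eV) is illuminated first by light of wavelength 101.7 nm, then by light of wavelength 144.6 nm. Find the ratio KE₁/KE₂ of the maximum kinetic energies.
1.7405

Using Einstein's equation: KE_max = hc/λ - φ

For λ₁ = 101.7 nm:
E₁ = hc/λ₁ = 12.1912 eV
KE₁ = E₁ - φ = 12.1912 - 3.69 = 8.5012 eV

For λ₂ = 144.6 nm:
E₂ = hc/λ₂ = 8.5743 eV
KE₂ = E₂ - φ = 8.5743 - 3.69 = 4.8843 eV

Ratio: KE₁/KE₂ = 8.5012/4.8843 = 1.7405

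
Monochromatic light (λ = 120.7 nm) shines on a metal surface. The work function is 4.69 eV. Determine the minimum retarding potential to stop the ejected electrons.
5.5821 V

The stopping potential V_s satisfies: eV_s = KE_max

First, find KE_max using Einstein's equation:
E_photon = hc/λ = 10.2721 eV
KE_max = E_photon - φ = 10.2721 - 4.69 = 5.5821 eV

Since eV_s = KE_max:
V_s = KE_max/e = 5.5821 V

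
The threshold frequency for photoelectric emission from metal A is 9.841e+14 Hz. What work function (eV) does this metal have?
4.07 eV

At the threshold frequency, photon energy equals work function:
φ = hf₀

Calculating:
φ = (6.626×10⁻³⁴ J·s)(9.841e+14 Hz)
φ = 4.07 eV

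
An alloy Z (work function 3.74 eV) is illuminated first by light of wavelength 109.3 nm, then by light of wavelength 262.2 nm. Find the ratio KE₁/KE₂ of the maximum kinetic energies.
7.6911

Using Einstein's equation: KE_max = hc/λ - φ

For λ₁ = 109.3 nm:
E₁ = hc/λ₁ = 11.3435 eV
KE₁ = E₁ - φ = 11.3435 - 3.74 = 7.6035 eV

For λ₂ = 262.2 nm:
E₂ = hc/λ₂ = 4.7286 eV
KE₂ = E₂ - φ = 4.7286 - 3.74 = 0.9886 eV

Ratio: KE₁/KE₂ = 7.6035/0.9886 = 7.6911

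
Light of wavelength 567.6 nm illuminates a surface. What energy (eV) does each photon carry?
2.1844 eV

Using E = hf = hc/λ:

E = hc/λ = (6.626×10⁻³⁴ J·s)(3×10⁸ m/s) / (567.6×10⁻⁹ m)
E = 2.1844 eV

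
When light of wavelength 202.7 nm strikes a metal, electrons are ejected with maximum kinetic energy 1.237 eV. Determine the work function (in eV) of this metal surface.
4.88 eV

From Einstein's photoelectric equation: KE_max = hf - φ = hc/λ - φ

Rearranging for φ:
φ = hc/λ - KE_max

Calculate photon energy:
E_photon = hc/λ = 6.1166 eV

Therefore:
φ = 6.1166 - 1.237 = 4.88 eV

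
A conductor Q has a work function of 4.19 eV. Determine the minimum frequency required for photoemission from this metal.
1.0131e+15 Hz

The threshold frequency is when the photon energy equals the work function:
hf₀ = φ

Solving for f₀:
f₀ = φ/h = (4.19 eV × 1.602×10⁻¹⁹ J/eV) / (6.626×10⁻³⁴ J·s)
f₀ = 1.0131e+15 Hz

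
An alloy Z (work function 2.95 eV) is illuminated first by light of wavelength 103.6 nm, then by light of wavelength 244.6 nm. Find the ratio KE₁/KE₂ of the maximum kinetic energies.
4.2559

Using Einstein's equation: KE_max = hc/λ - φ

For λ₁ = 103.6 nm:
E₁ = hc/λ₁ = 11.9676 eV
KE₁ = E₁ - φ = 11.9676 - 2.95 = 9.0176 eV

For λ₂ = 244.6 nm:
E₂ = hc/λ₂ = 5.0689 eV
KE₂ = E₂ - φ = 5.0689 - 2.95 = 2.1189 eV

Ratio: KE₁/KE₂ = 9.0176/2.1189 = 4.2559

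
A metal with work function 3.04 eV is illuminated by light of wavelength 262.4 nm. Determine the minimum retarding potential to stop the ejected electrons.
1.6850 V

The stopping potential V_s satisfies: eV_s = KE_max

First, find KE_max using Einstein's equation:
E_photon = hc/λ = 4.7250 eV
KE_max = E_photon - φ = 4.7250 - 3.04 = 1.6850 eV

Since eV_s = KE_max:
V_s = KE_max/e = 1.6850 V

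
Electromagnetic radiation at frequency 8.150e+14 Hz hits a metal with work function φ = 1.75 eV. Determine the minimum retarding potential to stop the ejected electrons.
1.6206 V

The stopping potential V_s satisfies: eV_s = KE_max

First, find KE_max using Einstein's equation:
E_photon = hf = (6.626×10⁻³⁴ J·s)(8.150e+14 Hz) = 3.3706 eV
KE_max = E_photon - φ = 3.3706 - 1.75 = 1.6206 eV

Since eV_s = KE_max:
V_s = KE_max/e = 1.6206 V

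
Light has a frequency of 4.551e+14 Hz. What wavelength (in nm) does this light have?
658.74 nm

Using the wave equation: c = fλ

Solving for wavelength:
λ = c/f = (3×10⁸ m/s) / (4.551e+14 Hz)
λ = 658.74 nm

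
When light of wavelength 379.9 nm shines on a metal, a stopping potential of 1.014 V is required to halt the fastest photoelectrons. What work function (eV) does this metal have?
2.25 eV

The stopping potential gives the maximum kinetic energy: KE_max = eV_s = 1.014 eV

From Einstein's photoelectric equation: KE_max = hc/λ - φ
Rearranging: φ = hc/λ - KE_max

Calculate photon energy:
E_photon = hc/λ = (6.626×10⁻³⁴ J·s)(3×10⁸ m/s) / (379.9×10⁻⁹ m) = 3.2636 eV

Therefore:
φ = 3.2636 - 1.014 = 2.25 eV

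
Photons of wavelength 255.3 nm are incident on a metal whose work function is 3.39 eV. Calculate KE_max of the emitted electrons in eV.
1.4664 eV

Using Einstein's photoelectric equation: KE_max = hf - φ = hc/λ - φ

First, calculate the photon energy:
E_photon = hc/λ = (6.626×10⁻³⁴ J·s)(3×10⁸ m/s) / (255.3×10⁻⁹ m)
E_photon = 4.8564 eV

Then, the maximum kinetic energy:
KE_max = E_photon - φ = 4.8564 eV - 3.39 eV = 1.4664 eV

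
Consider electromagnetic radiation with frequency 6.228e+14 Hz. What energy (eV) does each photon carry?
2.5757 eV

Using E = hf:

E = hf = (6.626×10⁻³⁴ J·s)(6.228e+14 Hz)
E = 2.5757 eV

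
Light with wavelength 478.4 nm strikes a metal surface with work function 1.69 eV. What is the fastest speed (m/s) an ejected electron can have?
5.6317e+05 m/s

First, find the maximum kinetic energy:
E_photon = hc/λ = 2.5916 eV
KE_max = E_photon - φ = 2.5916 - 1.69 = 0.9016 eV

Convert to Joules: KE_max = 0.9016 × 1.602×10⁻¹⁹ J = 1.4446e-19 J

Then use KE = ½mv² to find velocity:
v = √(2·KE/m) = √(2 × 1.4446e-19 J / 9.109e-31 kg)
v = 5.6317e+05 m/s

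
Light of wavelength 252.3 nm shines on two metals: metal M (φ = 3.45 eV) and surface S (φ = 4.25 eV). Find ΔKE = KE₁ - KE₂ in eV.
0.8000 eV

Using KE_max = hc/λ - φ for each metal:

Photon energy: E = hc/λ = 4.9142 eV

For metal M (φ₁ = 3.45 eV):
KE₁ = E - φ₁ = 4.9142 - 3.45 = 1.4642 eV

For surface S (φ₂ = 4.25 eV):
KE₂ = E - φ₂ = 4.9142 - 4.25 = 0.6642 eV

Difference:
ΔKE = KE₁ - KE₂ = 1.4642 - 0.6642 = 0.8000 eV

Note: The difference equals the difference in work functions: 4.25 - 3.45 = 0.80 eV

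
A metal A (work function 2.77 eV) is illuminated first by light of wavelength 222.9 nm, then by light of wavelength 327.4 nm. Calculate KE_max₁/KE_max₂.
2.7458

Using Einstein's equation: KE_max = hc/λ - φ

For λ₁ = 222.9 nm:
E₁ = hc/λ₁ = 5.5623 eV
KE₁ = E₁ - φ = 5.5623 - 2.77 = 2.7923 eV

For λ₂ = 327.4 nm:
E₂ = hc/λ₂ = 3.7869 eV
KE₂ = E₂ - φ = 3.7869 - 2.77 = 1.0169 eV

Ratio: KE₁/KE₂ = 2.7923/1.0169 = 2.7458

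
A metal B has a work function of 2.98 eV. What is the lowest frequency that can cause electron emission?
7.2056e+14 Hz

The threshold frequency is when the photon energy equals the work function:
hf₀ = φ

Solving for f₀:
f₀ = φ/h = (2.98 eV × 1.602×10⁻¹⁹ J/eV) / (6.626×10⁻³⁴ J·s)
f₀ = 7.2056e+14 Hz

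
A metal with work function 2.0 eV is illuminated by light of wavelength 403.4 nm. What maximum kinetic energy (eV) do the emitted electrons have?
1.0735 eV

Using Einstein's photoelectric equation: KE_max = hf - φ = hc/λ - φ

First, calculate the photon energy:
E_photon = hc/λ = (6.626×10⁻³⁴ J·s)(3×10⁸ m/s) / (403.4×10⁻⁹ m)
E_photon = 3.0735 eV

Then, the maximum kinetic energy:
KE_max = E_photon - φ = 3.0735 eV - 2.0 eV = 1.0735 eV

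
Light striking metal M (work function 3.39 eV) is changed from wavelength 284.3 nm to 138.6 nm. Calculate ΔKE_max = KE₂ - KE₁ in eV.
4.5844 eV

Using Einstein's equation: KE_max = hc/λ - φ

For λ₁ = 284.3 nm:
KE₁ = hc/λ₁ - φ = 4.3610 - 3.39 = 0.9710 eV

For λ₂ = 138.6 nm:
KE₂ = hc/λ₂ - φ = 8.9455 - 3.39 = 5.5555 eV

Change in KE:
ΔKE = KE₂ - KE₁ = 5.5555 - 0.9710 = 4.5844 eV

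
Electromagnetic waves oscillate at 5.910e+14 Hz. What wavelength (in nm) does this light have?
507.26 nm

Using the wave equation: c = fλ

Solving for wavelength:
λ = c/f = (3×10⁸ m/s) / (5.910e+14 Hz)
λ = 507.26 nm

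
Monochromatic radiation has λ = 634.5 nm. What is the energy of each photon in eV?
1.9540 eV

Using E = hf = hc/λ:

E = hc/λ = (6.626×10⁻³⁴ J·s)(3×10⁸ m/s) / (634.5×10⁻⁹ m)
E = 1.9540 eV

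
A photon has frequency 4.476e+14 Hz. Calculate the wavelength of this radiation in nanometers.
669.78 nm

Using the wave equation: c = fλ

Solving for wavelength:
λ = c/f = (3×10⁸ m/s) / (4.476e+14 Hz)
λ = 669.78 nm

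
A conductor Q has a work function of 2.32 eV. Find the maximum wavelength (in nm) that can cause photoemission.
534.41 nm

The threshold wavelength is when the photon energy equals the work function:
hc/λ₀ = φ

Solving for λ₀:
λ₀ = hc/φ = (6.626×10⁻³⁴ J·s)(3×10⁸ m/s) / (2.32 eV × 1.602×10⁻¹⁹ J/eV)
λ₀ = 534.41 nm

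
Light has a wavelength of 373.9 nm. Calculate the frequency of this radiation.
8.0180e+14 Hz

Using the wave equation: c = fλ

Solving for frequency:
f = c/λ = (3×10⁸ m/s) / (373.9×10⁻⁹ m)
f = 8.0180e+14 Hz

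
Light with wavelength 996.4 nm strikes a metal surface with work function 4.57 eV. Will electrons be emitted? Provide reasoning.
No

For photoemission, the photon energy must exceed the work function.

Photon energy: E = hc/λ = 1.2443 eV
Work function: φ = 4.57 eV

Since E_photon (1.2443 eV) < φ (4.57 eV), photoemission will NOT occur.
The threshold wavelength is λ₀ = hc/φ = 271.3 nm.
Since 996.4 nm > 271.3 nm, the photons lack sufficient energy.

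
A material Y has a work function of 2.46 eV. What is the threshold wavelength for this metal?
504.00 nm

The threshold wavelength is when the photon energy equals the work function:
hc/λ₀ = φ

Solving for λ₀:
λ₀ = hc/φ = (6.626×10⁻³⁴ J·s)(3×10⁸ m/s) / (2.46 eV × 1.602×10⁻¹⁹ J/eV)
λ₀ = 504.00 nm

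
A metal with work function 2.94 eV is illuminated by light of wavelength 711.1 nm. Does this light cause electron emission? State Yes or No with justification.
No

For photoemission, the photon energy must exceed the work function.

Photon energy: E = hc/λ = 1.7436 eV
Work function: φ = 2.94 eV

Since E_photon (1.7436 eV) < φ (2.94 eV), photoemission will NOT occur.
The threshold wavelength is λ₀ = hc/φ = 421.7 nm.
Since 711.1 nm > 421.7 nm, the photons lack sufficient energy.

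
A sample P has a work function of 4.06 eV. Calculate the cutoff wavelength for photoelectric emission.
305.38 nm

The threshold wavelength is when the photon energy equals the work function:
hc/λ₀ = φ

Solving for λ₀:
λ₀ = hc/φ = (6.626×10⁻³⁴ J·s)(3×10⁸ m/s) / (4.06 eV × 1.602×10⁻¹⁹ J/eV)
λ₀ = 305.38 nm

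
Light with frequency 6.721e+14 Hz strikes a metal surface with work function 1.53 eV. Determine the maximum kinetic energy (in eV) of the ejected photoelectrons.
1.2496 eV

Using Einstein's photoelectric equation: KE_max = hf - φ

First, calculate the photon energy:
E_photon = hf = (6.626×10⁻³⁴ J·s)(6.721e+14 Hz)
E_photon = 2.7796 eV

Then, the maximum kinetic energy:
KE_max = E_photon - φ = 2.7796 eV - 1.53 eV = 1.2496 eV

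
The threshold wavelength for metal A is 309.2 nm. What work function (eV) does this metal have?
4.01 eV

At the threshold wavelength, photon energy equals work function:
φ = hc/λ₀

Calculating:
φ = (6.626×10⁻³⁴ J·s)(3×10⁸ m/s) / (309.2×10⁻⁹ m)
φ = 4.01 eV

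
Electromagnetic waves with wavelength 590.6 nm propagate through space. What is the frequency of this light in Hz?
5.0761e+14 Hz

Using the wave equation: c = fλ

Solving for frequency:
f = c/λ = (3×10⁸ m/s) / (590.6×10⁻⁹ m)
f = 5.0761e+14 Hz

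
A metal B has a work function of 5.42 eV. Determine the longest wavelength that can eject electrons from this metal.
228.75 nm

The threshold wavelength is when the photon energy equals the work function:
hc/λ₀ = φ

Solving for λ₀:
λ₀ = hc/φ = (6.626×10⁻³⁴ J·s)(3×10⁸ m/s) / (5.42 eV × 1.602×10⁻¹⁹ J/eV)
λ₀ = 228.75 nm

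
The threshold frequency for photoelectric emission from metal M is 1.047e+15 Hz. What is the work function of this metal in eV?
4.33 eV

At the threshold frequency, photon energy equals work function:
φ = hf₀

Calculating:
φ = (6.626×10⁻³⁴ J·s)(1.047e+15 Hz)
φ = 4.33 eV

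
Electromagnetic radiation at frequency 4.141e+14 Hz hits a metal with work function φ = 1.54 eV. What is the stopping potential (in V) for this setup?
0.1726 V

The stopping potential V_s satisfies: eV_s = KE_max

First, find KE_max using Einstein's equation:
E_photon = hf = (6.626×10⁻³⁴ J·s)(4.141e+14 Hz) = 1.7126 eV
KE_max = E_photon - φ = 1.7126 - 1.54 = 0.1726 eV

Since eV_s = KE_max:
V_s = KE_max/e = 0.1726 V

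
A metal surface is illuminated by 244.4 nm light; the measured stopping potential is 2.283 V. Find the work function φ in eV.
2.79 eV

The stopping potential gives the maximum kinetic energy: KE_max = eV_s = 2.283 eV

From Einstein's photoelectric equation: KE_max = hc/λ - φ
Rearranging: φ = hc/λ - KE_max

Calculate photon energy:
E_photon = hc/λ = (6.626×10⁻³⁴ J·s)(3×10⁸ m/s) / (244.4×10⁻⁹ m) = 5.0730 eV

Therefore:
φ = 5.0730 - 2.283 = 2.79 eV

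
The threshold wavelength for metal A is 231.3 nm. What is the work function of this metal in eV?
5.36 eV

At the threshold wavelength, photon energy equals work function:
φ = hc/λ₀

Calculating:
φ = (6.626×10⁻³⁴ J·s)(3×10⁸ m/s) / (231.3×10⁻⁹ m)
φ = 5.36 eV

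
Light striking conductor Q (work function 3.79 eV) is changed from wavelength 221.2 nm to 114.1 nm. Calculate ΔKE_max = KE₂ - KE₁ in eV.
5.2612 eV

Using Einstein's equation: KE_max = hc/λ - φ

For λ₁ = 221.2 nm:
KE₁ = hc/λ₁ - φ = 5.6051 - 3.79 = 1.8151 eV

For λ₂ = 114.1 nm:
KE₂ = hc/λ₂ - φ = 10.8663 - 3.79 = 7.0763 eV

Change in KE:
ΔKE = KE₂ - KE₁ = 7.0763 - 1.8151 = 5.2612 eV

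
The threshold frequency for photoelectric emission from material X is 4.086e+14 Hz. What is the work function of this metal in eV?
1.69 eV

At the threshold frequency, photon energy equals work function:
φ = hf₀

Calculating:
φ = (6.626×10⁻³⁴ J·s)(4.086e+14 Hz)
φ = 1.69 eV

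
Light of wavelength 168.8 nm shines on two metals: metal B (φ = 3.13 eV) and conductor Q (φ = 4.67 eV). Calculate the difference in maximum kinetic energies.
1.5400 eV

Using KE_max = hc/λ - φ for each metal:

Photon energy: E = hc/λ = 7.3450 eV

For metal B (φ₁ = 3.13 eV):
KE₁ = E - φ₁ = 7.3450 - 3.13 = 4.2150 eV

For conductor Q (φ₂ = 4.67 eV):
KE₂ = E - φ₂ = 7.3450 - 4.67 = 2.6750 eV

Difference:
ΔKE = KE₁ - KE₂ = 4.2150 - 2.6750 = 1.5400 eV

Note: The difference equals the difference in work functions: 4.67 - 3.13 = 1.54 eV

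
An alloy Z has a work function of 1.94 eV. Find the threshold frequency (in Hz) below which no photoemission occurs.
4.6909e+14 Hz

The threshold frequency is when the photon energy equals the work function:
hf₀ = φ

Solving for f₀:
f₀ = φ/h = (1.94 eV × 1.602×10⁻¹⁹ J/eV) / (6.626×10⁻³⁴ J·s)
f₀ = 4.6909e+14 Hz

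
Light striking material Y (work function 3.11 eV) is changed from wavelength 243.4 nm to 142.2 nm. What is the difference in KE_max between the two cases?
3.6252 eV

Using Einstein's equation: KE_max = hc/λ - φ

For λ₁ = 243.4 nm:
KE₁ = hc/λ₁ - φ = 5.0938 - 3.11 = 1.9838 eV

For λ₂ = 142.2 nm:
KE₂ = hc/λ₂ - φ = 8.7190 - 3.11 = 5.6090 eV

Change in KE:
ΔKE = KE₂ - KE₁ = 5.6090 - 1.9838 = 3.6252 eV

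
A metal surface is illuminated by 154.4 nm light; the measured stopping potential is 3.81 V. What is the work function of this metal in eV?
4.22 eV

The stopping potential gives the maximum kinetic energy: KE_max = eV_s = 3.81 eV

From Einstein's photoelectric equation: KE_max = hc/λ - φ
Rearranging: φ = hc/λ - KE_max

Calculate photon energy:
E_photon = hc/λ = (6.626×10⁻³⁴ J·s)(3×10⁸ m/s) / (154.4×10⁻⁹ m) = 8.0301 eV

Therefore:
φ = 8.0301 - 3.81 = 4.22 eV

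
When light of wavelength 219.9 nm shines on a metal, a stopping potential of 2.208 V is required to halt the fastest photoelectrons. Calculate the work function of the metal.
3.43 eV

The stopping potential gives the maximum kinetic energy: KE_max = eV_s = 2.208 eV

From Einstein's photoelectric equation: KE_max = hc/λ - φ
Rearranging: φ = hc/λ - KE_max

Calculate photon energy:
E_photon = hc/λ = (6.626×10⁻³⁴ J·s)(3×10⁸ m/s) / (219.9×10⁻⁹ m) = 5.6382 eV

Therefore:
φ = 5.6382 - 2.208 = 3.43 eV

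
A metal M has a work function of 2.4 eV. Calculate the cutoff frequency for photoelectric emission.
5.8032e+14 Hz

The threshold frequency is when the photon energy equals the work function:
hf₀ = φ

Solving for f₀:
f₀ = φ/h = (2.4 eV × 1.602×10⁻¹⁹ J/eV) / (6.626×10⁻³⁴ J·s)
f₀ = 5.8032e+14 Hz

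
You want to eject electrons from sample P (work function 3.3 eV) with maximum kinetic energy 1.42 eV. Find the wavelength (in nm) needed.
262.68 nm

From Einstein's equation: KE_max = hc/λ - φ

Rearranging for λ:
hc/λ = KE_max + φ
λ = hc/(KE_max + φ)

Required photon energy:
E_photon = KE_max + φ = 1.42 + 3.3 = 4.72 eV

Required wavelength:
λ = hc/E_photon = (6.626×10⁻³⁴)(3×10⁸) / (4.72 × 1.602×10⁻¹⁹)
λ = 262.68 nm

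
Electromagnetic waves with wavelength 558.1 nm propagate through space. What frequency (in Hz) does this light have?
5.3717e+14 Hz

Using the wave equation: c = fλ

Solving for frequency:
f = c/λ = (3×10⁸ m/s) / (558.1×10⁻⁹ m)
f = 5.3717e+14 Hz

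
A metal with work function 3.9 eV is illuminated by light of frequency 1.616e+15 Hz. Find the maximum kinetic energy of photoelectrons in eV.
2.7832 eV

Using Einstein's photoelectric equation: KE_max = hf - φ

First, calculate the photon energy:
E_photon = hf = (6.626×10⁻³⁴ J·s)(1.616e+15 Hz)
E_photon = 6.6832 eV

Then, the maximum kinetic energy:
KE_max = E_photon - φ = 6.6832 eV - 3.9 eV = 2.7832 eV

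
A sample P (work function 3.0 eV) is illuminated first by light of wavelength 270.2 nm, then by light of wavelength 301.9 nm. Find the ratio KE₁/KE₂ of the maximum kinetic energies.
1.4353

Using Einstein's equation: KE_max = hc/λ - φ

For λ₁ = 270.2 nm:
E₁ = hc/λ₁ = 4.5886 eV
KE₁ = E₁ - φ = 4.5886 - 3.0 = 1.5886 eV

For λ₂ = 301.9 nm:
E₂ = hc/λ₂ = 4.1068 eV
KE₂ = E₂ - φ = 4.1068 - 3.0 = 1.1068 eV

Ratio: KE₁/KE₂ = 1.5886/1.1068 = 1.4353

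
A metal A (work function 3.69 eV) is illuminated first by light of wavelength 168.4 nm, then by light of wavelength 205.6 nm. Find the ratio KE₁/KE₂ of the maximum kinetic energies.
1.5692

Using Einstein's equation: KE_max = hc/λ - φ

For λ₁ = 168.4 nm:
E₁ = hc/λ₁ = 7.3625 eV
KE₁ = E₁ - φ = 7.3625 - 3.69 = 3.6725 eV

For λ₂ = 205.6 nm:
E₂ = hc/λ₂ = 6.0304 eV
KE₂ = E₂ - φ = 6.0304 - 3.69 = 2.3404 eV

Ratio: KE₁/KE₂ = 3.6725/2.3404 = 1.5692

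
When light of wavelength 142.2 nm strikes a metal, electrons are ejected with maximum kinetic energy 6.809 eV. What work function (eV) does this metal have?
1.91 eV

From Einstein's photoelectric equation: KE_max = hf - φ = hc/λ - φ

Rearranging for φ:
φ = hc/λ - KE_max

Calculate photon energy:
E_photon = hc/λ = 8.7190 eV

Therefore:
φ = 8.7190 - 6.809 = 1.91 eV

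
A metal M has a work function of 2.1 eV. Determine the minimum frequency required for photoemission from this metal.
5.0778e+14 Hz

The threshold frequency is when the photon energy equals the work function:
hf₀ = φ

Solving for f₀:
f₀ = φ/h = (2.1 eV × 1.602×10⁻¹⁹ J/eV) / (6.626×10⁻³⁴ J·s)
f₀ = 5.0778e+14 Hz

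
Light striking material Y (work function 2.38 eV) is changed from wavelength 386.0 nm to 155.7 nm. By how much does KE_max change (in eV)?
4.7510 eV

Using Einstein's equation: KE_max = hc/λ - φ

For λ₁ = 386.0 nm:
KE₁ = hc/λ₁ - φ = 3.2120 - 2.38 = 0.8320 eV

For λ₂ = 155.7 nm:
KE₂ = hc/λ₂ - φ = 7.9630 - 2.38 = 5.5830 eV

Change in KE:
ΔKE = KE₂ - KE₁ = 5.5830 - 0.8320 = 4.7510 eV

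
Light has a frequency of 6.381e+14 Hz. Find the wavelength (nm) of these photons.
469.82 nm

Using the wave equation: c = fλ

Solving for wavelength:
λ = c/f = (3×10⁸ m/s) / (6.381e+14 Hz)
λ = 469.82 nm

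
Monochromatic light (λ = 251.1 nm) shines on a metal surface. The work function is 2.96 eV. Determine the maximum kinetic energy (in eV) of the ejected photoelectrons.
1.9776 eV

Using Einstein's photoelectric equation: KE_max = hf - φ = hc/λ - φ

First, calculate the photon energy:
E_photon = hc/λ = (6.626×10⁻³⁴ J·s)(3×10⁸ m/s) / (251.1×10⁻⁹ m)
E_photon = 4.9376 eV

Then, the maximum kinetic energy:
KE_max = E_photon - φ = 4.9376 eV - 2.96 eV = 1.9776 eV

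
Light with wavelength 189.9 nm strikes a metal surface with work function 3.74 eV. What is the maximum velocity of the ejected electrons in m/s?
9.9048e+05 m/s

First, find the maximum kinetic energy:
E_photon = hc/λ = 6.5289 eV
KE_max = E_photon - φ = 6.5289 - 3.74 = 2.7889 eV

Convert to Joules: KE_max = 2.7889 × 1.602×10⁻¹⁹ J = 4.4683e-19 J

Then use KE = ½mv² to find velocity:
v = √(2·KE/m) = √(2 × 4.4683e-19 J / 9.109e-31 kg)
v = 9.9048e+05 m/s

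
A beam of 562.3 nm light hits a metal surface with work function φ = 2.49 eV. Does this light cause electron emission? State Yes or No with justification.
No

For photoemission, the photon energy must exceed the work function.

Photon energy: E = hc/λ = 2.2049 eV
Work function: φ = 2.49 eV

Since E_photon (2.2049 eV) < φ (2.49 eV), photoemission will NOT occur.
The threshold wavelength is λ₀ = hc/φ = 497.9 nm.
Since 562.3 nm > 497.9 nm, the photons lack sufficient energy.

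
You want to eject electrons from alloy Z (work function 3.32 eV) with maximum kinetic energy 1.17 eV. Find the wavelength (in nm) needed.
276.13 nm

From Einstein's equation: KE_max = hc/λ - φ

Rearranging for λ:
hc/λ = KE_max + φ
λ = hc/(KE_max + φ)

Required photon energy:
E_photon = KE_max + φ = 1.17 + 3.32 = 4.49 eV

Required wavelength:
λ = hc/E_photon = (6.626×10⁻³⁴)(3×10⁸) / (4.49 × 1.602×10⁻¹⁹)
λ = 276.13 nm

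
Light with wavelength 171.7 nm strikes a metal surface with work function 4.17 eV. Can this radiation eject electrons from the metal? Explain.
Yes

For photoemission, the photon energy must exceed the work function.

Photon energy: E = hc/λ = 7.2210 eV
Work function: φ = 4.17 eV

Since E_photon (7.2210 eV) > φ (4.17 eV), photoemission WILL occur.
The threshold wavelength is λ₀ = hc/φ = 297.3 nm.
Since 171.7 nm < 297.3 nm, the light has sufficient energy.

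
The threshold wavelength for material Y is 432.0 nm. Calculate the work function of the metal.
2.87 eV

At the threshold wavelength, photon energy equals work function:
φ = hc/λ₀

Calculating:
φ = (6.626×10⁻³⁴ J·s)(3×10⁸ m/s) / (432.0×10⁻⁹ m)
φ = 2.87 eV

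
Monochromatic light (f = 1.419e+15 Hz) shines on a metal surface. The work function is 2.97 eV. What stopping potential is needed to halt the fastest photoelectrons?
2.8985 V

The stopping potential V_s satisfies: eV_s = KE_max

First, find KE_max using Einstein's equation:
E_photon = hf = (6.626×10⁻³⁴ J·s)(1.419e+15 Hz) = 5.8685 eV
KE_max = E_photon - φ = 5.8685 - 2.97 = 2.8985 eV

Since eV_s = KE_max:
V_s = KE_max/e = 2.8985 V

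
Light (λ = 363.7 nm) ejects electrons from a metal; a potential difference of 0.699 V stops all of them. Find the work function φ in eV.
2.71 eV

The stopping potential gives the maximum kinetic energy: KE_max = eV_s = 0.699 eV

From Einstein's photoelectric equation: KE_max = hc/λ - φ
Rearranging: φ = hc/λ - KE_max

Calculate photon energy:
E_photon = hc/λ = (6.626×10⁻³⁴ J·s)(3×10⁸ m/s) / (363.7×10⁻⁹ m) = 3.4090 eV

Therefore:
φ = 3.4090 - 0.699 = 2.71 eV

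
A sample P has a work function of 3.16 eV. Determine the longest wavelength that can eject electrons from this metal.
392.36 nm

The threshold wavelength is when the photon energy equals the work function:
hc/λ₀ = φ

Solving for λ₀:
λ₀ = hc/φ = (6.626×10⁻³⁴ J·s)(3×10⁸ m/s) / (3.16 eV × 1.602×10⁻¹⁹ J/eV)
λ₀ = 392.36 nm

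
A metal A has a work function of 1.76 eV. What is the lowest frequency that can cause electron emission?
4.2557e+14 Hz

The threshold frequency is when the photon energy equals the work function:
hf₀ = φ

Solving for f₀:
f₀ = φ/h = (1.76 eV × 1.602×10⁻¹⁹ J/eV) / (6.626×10⁻³⁴ J·s)
f₀ = 4.2557e+14 Hz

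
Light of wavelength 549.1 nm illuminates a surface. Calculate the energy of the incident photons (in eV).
2.2580 eV

Using E = hf = hc/λ:

E = hc/λ = (6.626×10⁻³⁴ J·s)(3×10⁸ m/s) / (549.1×10⁻⁹ m)
E = 2.2580 eV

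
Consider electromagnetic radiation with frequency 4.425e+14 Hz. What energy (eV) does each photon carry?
1.8300 eV

Using E = hf:

E = hf = (6.626×10⁻³⁴ J·s)(4.425e+14 Hz)
E = 1.8300 eV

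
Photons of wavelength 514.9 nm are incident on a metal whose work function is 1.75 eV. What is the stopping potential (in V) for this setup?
0.6579 V

The stopping potential V_s satisfies: eV_s = KE_max

First, find KE_max using Einstein's equation:
E_photon = hc/λ = 2.4079 eV
KE_max = E_photon - φ = 2.4079 - 1.75 = 0.6579 eV

Since eV_s = KE_max:
V_s = KE_max/e = 0.6579 V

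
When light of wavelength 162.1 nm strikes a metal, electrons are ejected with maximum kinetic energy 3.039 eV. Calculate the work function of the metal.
4.61 eV

From Einstein's photoelectric equation: KE_max = hf - φ = hc/λ - φ

Rearranging for φ:
φ = hc/λ - KE_max

Calculate photon energy:
E_photon = hc/λ = 7.6486 eV

Therefore:
φ = 7.6486 - 3.039 = 4.61 eV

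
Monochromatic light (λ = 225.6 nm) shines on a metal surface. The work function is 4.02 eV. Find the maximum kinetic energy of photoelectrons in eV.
1.4758 eV

Using Einstein's photoelectric equation: KE_max = hf - φ = hc/λ - φ

First, calculate the photon energy:
E_photon = hc/λ = (6.626×10⁻³⁴ J·s)(3×10⁸ m/s) / (225.6×10⁻⁹ m)
E_photon = 5.4958 eV

Then, the maximum kinetic energy:
KE_max = E_photon - φ = 5.4958 eV - 4.02 eV = 1.4758 eV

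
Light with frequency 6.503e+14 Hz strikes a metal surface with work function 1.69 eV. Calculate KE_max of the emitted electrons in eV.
0.9994 eV

Using Einstein's photoelectric equation: KE_max = hf - φ

First, calculate the photon energy:
E_photon = hf = (6.626×10⁻³⁴ J·s)(6.503e+14 Hz)
E_photon = 2.6894 eV

Then, the maximum kinetic energy:
KE_max = E_photon - φ = 2.6894 eV - 1.69 eV = 0.9994 eV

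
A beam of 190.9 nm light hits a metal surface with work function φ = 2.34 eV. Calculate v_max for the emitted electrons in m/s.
1.2089e+06 m/s

First, find the maximum kinetic energy:
E_photon = hc/λ = 6.4947 eV
KE_max = E_photon - φ = 6.4947 - 2.34 = 4.1547 eV

Convert to Joules: KE_max = 4.1547 × 1.602×10⁻¹⁹ J = 6.6566e-19 J

Then use KE = ½mv² to find velocity:
v = √(2·KE/m) = √(2 × 6.6566e-19 J / 9.109e-31 kg)
v = 1.2089e+06 m/s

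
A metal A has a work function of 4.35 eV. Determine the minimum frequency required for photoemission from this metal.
1.0518e+15 Hz

The threshold frequency is when the photon energy equals the work function:
hf₀ = φ

Solving for f₀:
f₀ = φ/h = (4.35 eV × 1.602×10⁻¹⁹ J/eV) / (6.626×10⁻³⁴ J·s)
f₀ = 1.0518e+15 Hz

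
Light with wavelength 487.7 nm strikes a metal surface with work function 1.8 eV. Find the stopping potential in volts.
0.7422 V

The stopping potential V_s satisfies: eV_s = KE_max

First, find KE_max using Einstein's equation:
E_photon = hc/λ = 2.5422 eV
KE_max = E_photon - φ = 2.5422 - 1.8 = 0.7422 eV

Since eV_s = KE_max:
V_s = KE_max/e = 0.7422 V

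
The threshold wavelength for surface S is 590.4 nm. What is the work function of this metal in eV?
2.10 eV

At the threshold wavelength, photon energy equals work function:
φ = hc/λ₀

Calculating:
φ = (6.626×10⁻³⁴ J·s)(3×10⁸ m/s) / (590.4×10⁻⁹ m)
φ = 2.10 eV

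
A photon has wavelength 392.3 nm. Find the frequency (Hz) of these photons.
7.6419e+14 Hz

Using the wave equation: c = fλ

Solving for frequency:
f = c/λ = (3×10⁸ m/s) / (392.3×10⁻⁹ m)
f = 7.6419e+14 Hz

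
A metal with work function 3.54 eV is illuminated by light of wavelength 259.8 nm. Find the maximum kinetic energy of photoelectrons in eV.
1.2323 eV

Using Einstein's photoelectric equation: KE_max = hf - φ = hc/λ - φ

First, calculate the photon energy:
E_photon = hc/λ = (6.626×10⁻³⁴ J·s)(3×10⁸ m/s) / (259.8×10⁻⁹ m)
E_photon = 4.7723 eV

Then, the maximum kinetic energy:
KE_max = E_photon - φ = 4.7723 eV - 3.54 eV = 1.2323 eV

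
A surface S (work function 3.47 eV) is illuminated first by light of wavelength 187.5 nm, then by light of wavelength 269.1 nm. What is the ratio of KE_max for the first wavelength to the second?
2.7630

Using Einstein's equation: KE_max = hc/λ - φ

For λ₁ = 187.5 nm:
E₁ = hc/λ₁ = 6.6125 eV
KE₁ = E₁ - φ = 6.6125 - 3.47 = 3.1425 eV

For λ₂ = 269.1 nm:
E₂ = hc/λ₂ = 4.6074 eV
KE₂ = E₂ - φ = 4.6074 - 3.47 = 1.1374 eV

Ratio: KE₁/KE₂ = 3.1425/1.1374 = 2.7630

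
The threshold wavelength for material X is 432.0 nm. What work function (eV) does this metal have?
2.87 eV

At the threshold wavelength, photon energy equals work function:
φ = hc/λ₀

Calculating:
φ = (6.626×10⁻³⁴ J·s)(3×10⁸ m/s) / (432.0×10⁻⁹ m)
φ = 2.87 eV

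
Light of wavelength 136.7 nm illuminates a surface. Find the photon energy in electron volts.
9.0698 eV

Using E = hf = hc/λ:

E = hc/λ = (6.626×10⁻³⁴ J·s)(3×10⁸ m/s) / (136.7×10⁻⁹ m)
E = 9.0698 eV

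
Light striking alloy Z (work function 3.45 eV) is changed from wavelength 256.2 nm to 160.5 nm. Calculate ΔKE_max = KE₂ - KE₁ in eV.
2.8855 eV

Using Einstein's equation: KE_max = hc/λ - φ

For λ₁ = 256.2 nm:
KE₁ = hc/λ₁ - φ = 4.8394 - 3.45 = 1.3894 eV

For λ₂ = 160.5 nm:
KE₂ = hc/λ₂ - φ = 7.7249 - 3.45 = 4.2749 eV

Change in KE:
ΔKE = KE₂ - KE₁ = 4.2749 - 1.3894 = 2.8855 eV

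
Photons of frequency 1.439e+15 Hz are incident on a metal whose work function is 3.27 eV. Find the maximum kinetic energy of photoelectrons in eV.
2.6812 eV

Using Einstein's photoelectric equation: KE_max = hf - φ

First, calculate the photon energy:
E_photon = hf = (6.626×10⁻³⁴ J·s)(1.439e+15 Hz)
E_photon = 5.9512 eV

Then, the maximum kinetic energy:
KE_max = E_photon - φ = 5.9512 eV - 3.27 eV = 2.6812 eV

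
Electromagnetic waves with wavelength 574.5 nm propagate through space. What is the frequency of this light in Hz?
5.2183e+14 Hz

Using the wave equation: c = fλ

Solving for frequency:
f = c/λ = (3×10⁸ m/s) / (574.5×10⁻⁹ m)
f = 5.2183e+14 Hz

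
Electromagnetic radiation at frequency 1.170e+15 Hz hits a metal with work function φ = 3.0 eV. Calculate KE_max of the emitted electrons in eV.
1.8387 eV

Using Einstein's photoelectric equation: KE_max = hf - φ

First, calculate the photon energy:
E_photon = hf = (6.626×10⁻³⁴ J·s)(1.170e+15 Hz)
E_photon = 4.8387 eV

Then, the maximum kinetic energy:
KE_max = E_photon - φ = 4.8387 eV - 3.0 eV = 1.8387 eV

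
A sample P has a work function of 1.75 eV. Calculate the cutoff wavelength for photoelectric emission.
708.48 nm

The threshold wavelength is when the photon energy equals the work function:
hc/λ₀ = φ

Solving for λ₀:
λ₀ = hc/φ = (6.626×10⁻³⁴ J·s)(3×10⁸ m/s) / (1.75 eV × 1.602×10⁻¹⁹ J/eV)
λ₀ = 708.48 nm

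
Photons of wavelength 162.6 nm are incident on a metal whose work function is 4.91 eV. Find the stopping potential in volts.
2.7151 V

The stopping potential V_s satisfies: eV_s = KE_max

First, find KE_max using Einstein's equation:
E_photon = hc/λ = 7.6251 eV
KE_max = E_photon - φ = 7.6251 - 4.91 = 2.7151 eV

Since eV_s = KE_max:
V_s = KE_max/e = 2.7151 V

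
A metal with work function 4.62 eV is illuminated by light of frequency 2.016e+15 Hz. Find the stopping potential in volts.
3.7175 V

The stopping potential V_s satisfies: eV_s = KE_max

First, find KE_max using Einstein's equation:
E_photon = hf = (6.626×10⁻³⁴ J·s)(2.016e+15 Hz) = 8.3375 eV
KE_max = E_photon - φ = 8.3375 - 4.62 = 3.7175 eV

Since eV_s = KE_max:
V_s = KE_max/e = 3.7175 V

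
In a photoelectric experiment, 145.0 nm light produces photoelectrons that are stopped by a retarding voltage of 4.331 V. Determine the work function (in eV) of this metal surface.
4.22 eV

The stopping potential gives the maximum kinetic energy: KE_max = eV_s = 4.331 eV

From Einstein's photoelectric equation: KE_max = hc/λ - φ
Rearranging: φ = hc/λ - KE_max

Calculate photon energy:
E_photon = hc/λ = (6.626×10⁻³⁴ J·s)(3×10⁸ m/s) / (145.0×10⁻⁹ m) = 8.5506 eV

Therefore:
φ = 8.5506 - 4.331 = 4.22 eV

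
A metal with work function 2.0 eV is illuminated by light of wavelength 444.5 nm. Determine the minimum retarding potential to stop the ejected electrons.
0.7893 V

The stopping potential V_s satisfies: eV_s = KE_max

First, find KE_max using Einstein's equation:
E_photon = hc/λ = 2.7893 eV
KE_max = E_photon - φ = 2.7893 - 2.0 = 0.7893 eV

Since eV_s = KE_max:
V_s = KE_max/e = 0.7893 V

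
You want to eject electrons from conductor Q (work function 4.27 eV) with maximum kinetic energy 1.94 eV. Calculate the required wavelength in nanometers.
199.65 nm

From Einstein's equation: KE_max = hc/λ - φ

Rearranging for λ:
hc/λ = KE_max + φ
λ = hc/(KE_max + φ)

Required photon energy:
E_photon = KE_max + φ = 1.94 + 4.27 = 6.21 eV

Required wavelength:
λ = hc/E_photon = (6.626×10⁻³⁴)(3×10⁸) / (6.21 × 1.602×10⁻¹⁹)
λ = 199.65 nm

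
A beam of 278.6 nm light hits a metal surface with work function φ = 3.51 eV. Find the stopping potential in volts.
0.9403 V

The stopping potential V_s satisfies: eV_s = KE_max

First, find KE_max using Einstein's equation:
E_photon = hc/λ = 4.4503 eV
KE_max = E_photon - φ = 4.4503 - 3.51 = 0.9403 eV

Since eV_s = KE_max:
V_s = KE_max/e = 0.9403 V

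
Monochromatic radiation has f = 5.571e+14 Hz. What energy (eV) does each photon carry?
2.3040 eV

Using E = hf:

E = hf = (6.626×10⁻³⁴ J·s)(5.571e+14 Hz)
E = 2.3040 eV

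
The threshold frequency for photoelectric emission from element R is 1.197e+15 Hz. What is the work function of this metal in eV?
4.95 eV

At the threshold frequency, photon energy equals work function:
φ = hf₀

Calculating:
φ = (6.626×10⁻³⁴ J·s)(1.197e+15 Hz)
φ = 4.95 eV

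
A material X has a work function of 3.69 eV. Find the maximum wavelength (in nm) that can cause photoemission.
336.00 nm

The threshold wavelength is when the photon energy equals the work function:
hc/λ₀ = φ

Solving for λ₀:
λ₀ = hc/φ = (6.626×10⁻³⁴ J·s)(3×10⁸ m/s) / (3.69 eV × 1.602×10⁻¹⁹ J/eV)
λ₀ = 336.00 nm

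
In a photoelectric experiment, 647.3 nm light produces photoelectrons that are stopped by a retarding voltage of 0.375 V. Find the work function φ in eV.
1.54 eV

The stopping potential gives the maximum kinetic energy: KE_max = eV_s = 0.375 eV

From Einstein's photoelectric equation: KE_max = hc/λ - φ
Rearranging: φ = hc/λ - KE_max

Calculate photon energy:
E_photon = hc/λ = (6.626×10⁻³⁴ J·s)(3×10⁸ m/s) / (647.3×10⁻⁹ m) = 1.9154 eV

Therefore:
φ = 1.9154 - 0.375 = 1.54 eV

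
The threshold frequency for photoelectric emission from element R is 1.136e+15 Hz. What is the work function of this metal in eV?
4.70 eV

At the threshold frequency, photon energy equals work function:
φ = hf₀

Calculating:
φ = (6.626×10⁻³⁴ J·s)(1.136e+15 Hz)
φ = 4.70 eV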